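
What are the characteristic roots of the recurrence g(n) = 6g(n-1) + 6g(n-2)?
Substitute g(n) = rⁿ and divide through by rⁿ⁻²: r² - 6r - 6 = 0
Discriminant: 6² + 4·6 = 60, not a perfect square, so by the quadratic formula r = (6 ± √60)/2.
General solution: g(n) = A·r₁ⁿ + B·r₂ⁿ where r₁,r₂ = (6 ± √60)/2

Characteristic: r² - 6r - 6 = 0, Roots: r = (6 ± √60)/2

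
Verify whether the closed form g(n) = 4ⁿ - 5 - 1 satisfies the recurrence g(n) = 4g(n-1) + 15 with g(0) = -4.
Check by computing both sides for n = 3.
From the recurrence with g(0) = -4:
  g(0) = -4, g(1) = -1, g(2) = 11, g(3) = 59
  so the recurrence gives g(3) = 59.
From the proposed closed form g(n) = 4ⁿ - 5 - 1:
  g(3) = 58.
The recurrence gives 59 but the closed form gives 58, so the closed form does not satisfy the recurrence.

No, the closed form is incorrect.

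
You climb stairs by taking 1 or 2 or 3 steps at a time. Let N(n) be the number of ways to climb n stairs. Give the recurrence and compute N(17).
Condition on the size of the last step (1 to 3): before it there were n-1, …, n-3 stairs climbed, and these cases are disjoint, so N(n) = N(n-1) + N(n-2) + N(n-3) (order-3 linear recurrence).
Initial conditions by direct count (compositions of i into parts ≤ 3): N(1) = 1; N(2) = 2; N(3) = 4.
Iterating the recurrence: N(4) = 7, N(5) = 13, N(6) = 24, N(7) = 44, N(8) = 81, N(9) = 149, N(10) = 274, N(11) = 504, N(12) = 927, N(13) = 1705, N(14) = 3136, N(15) = 5768, N(16) = 10609, N(17) = 19513.

N(n) = N(n-1) + N(n-2) + N(n-3), N(1) = 1, N(2) = 2, N(3) = 4; N(17) = 19513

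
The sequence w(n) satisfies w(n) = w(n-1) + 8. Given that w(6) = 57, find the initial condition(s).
w(6) = w(0) + 6·8, so w(0) = 57 - 48 = 9.

w(0) = 9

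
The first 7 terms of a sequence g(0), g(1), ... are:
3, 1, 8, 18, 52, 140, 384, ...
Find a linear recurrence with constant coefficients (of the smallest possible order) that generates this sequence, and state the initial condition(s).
Look for the lowest-order linear relation among consecutive terms.
Observation: g(n) - 2·g(n-1) - (2)·g(n-2) = 0 holds for the shown terms, and no order-1 relation g(n) = α·g(n-1) + β fits.
Check at n=3: 2·8 + (2)·1 = 18. ✓

g(n) = 2g(n-1) + 2g(n-2), g(0) = 3, g(1) = 1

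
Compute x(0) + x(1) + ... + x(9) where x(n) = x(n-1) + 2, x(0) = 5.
Computing the sequence terms: 5, 7, 9, 11, 13, 15, 17, 19, 21, 23
Adding these values together:

140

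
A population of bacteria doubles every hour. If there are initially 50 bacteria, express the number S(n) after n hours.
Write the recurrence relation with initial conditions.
Each hour multiplies the count by 2, so the count after n hours depends only on the count after n-1 hours: S(n) = 2 × S(n-1). The starting count gives S(0) = 50.
Unrolling n times gives the closed form S(n) = 50 × 2ⁿ.

S(n) = 2 × S(n-1), S(0) = 50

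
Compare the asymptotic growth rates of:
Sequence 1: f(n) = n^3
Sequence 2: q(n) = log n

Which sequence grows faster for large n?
Comparing growth rates:
Growth-rate hierarchy: log n ≺ any polynomial ≺ any exponential cⁿ (c>1) ≺ n! ≺ nⁿ.
polynomial degree 3 dominates logarithmic asymptotically.

f(n) grows faster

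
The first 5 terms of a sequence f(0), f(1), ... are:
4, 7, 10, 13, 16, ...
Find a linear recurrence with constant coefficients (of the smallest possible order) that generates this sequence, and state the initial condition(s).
Look for the lowest-order linear relation among consecutive terms.
Observation: consecutive differences are constant (= 3).
Check at n=2: 1·7 + 3 = 10. ✓

f(n) = f(n-1) + 3, f(0) = 4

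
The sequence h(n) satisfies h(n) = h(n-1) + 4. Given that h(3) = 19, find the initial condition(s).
h(3) = h(0) + 3·4, so h(0) = 19 - 12 = 7.

h(0) = 7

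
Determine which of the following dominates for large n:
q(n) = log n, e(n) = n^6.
Comparing growth rates:
Growth-rate hierarchy: log n ≺ any polynomial ≺ any exponential cⁿ (c>1) ≺ n! ≺ nⁿ.
polynomial degree 6 dominates logarithmic asymptotically.

e(n) grows faster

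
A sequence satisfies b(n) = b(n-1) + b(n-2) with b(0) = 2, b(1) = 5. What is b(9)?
Computing the sequence terms:
2, 5, 7, 12, 19, 31, 50, 81, 131, 212

212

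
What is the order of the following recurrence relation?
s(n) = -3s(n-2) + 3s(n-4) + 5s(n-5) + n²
The order is the largest lag k for which s(n-k) appears. Here the deepest term is s(n-5) (the n² term is non-homogeneous and does not affect the order), so the order is 5.

Order 5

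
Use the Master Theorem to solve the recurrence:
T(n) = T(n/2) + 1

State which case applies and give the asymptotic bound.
Master Theorem template: T(n) = a·T(n/b) + f(n).
Here: a=1, b=2, f(n)=1
Compute log_b(a) = log_2(1) = 0.
f(n) = 1 = Θ(1). Case 2: T(n) = Θ(log n).

Case 2: T(n) = Θ(log n)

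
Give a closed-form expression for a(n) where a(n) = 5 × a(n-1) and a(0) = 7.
Recurrence: a(n) = 5 × a(n-1), initial: a(0) = 7.
Each term is 5 times the previous, so this is geometric with ratio 5. After n steps: a(n) = a(0)·5ⁿ = 7·5ⁿ.

a(n) = 7·5ⁿ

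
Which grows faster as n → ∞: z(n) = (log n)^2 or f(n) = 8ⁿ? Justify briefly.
Comparing growth rates:
Growth-rate hierarchy: log n ≺ any polynomial ≺ any exponential cⁿ (c>1) ≺ n! ≺ nⁿ.
exponential base 8 dominates polylogarithmic (log n)^2 asymptotically.

f(n) grows faster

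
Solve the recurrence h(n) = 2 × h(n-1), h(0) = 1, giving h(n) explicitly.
Recurrence: h(n) = 2 × h(n-1), initial: h(0) = 1.
Each term is 2 times the previous, so this is geometric with ratio 2. After n steps: h(n) = h(0)·2ⁿ = 2ⁿ.

h(n) = 2ⁿ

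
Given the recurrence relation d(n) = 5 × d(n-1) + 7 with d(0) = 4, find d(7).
Computing step by step:
d(0) = 4
d(1) = 5 × 4 + 7 = 27
d(2) = 5 × 27 + 7 = 142
d(3) = 5 × 142 + 7 = 717
d(4) = 5 × 717 + 7 = 3592
d(5) = 5 × 3592 + 7 = 17967
d(6) = 5 × 17967 + 7 = 89842
d(7) = 5 × 89842 + 7 = 449217

449217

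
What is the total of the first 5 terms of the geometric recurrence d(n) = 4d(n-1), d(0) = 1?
Computing the sequence terms: 1, 4, 16, 64, 256
Adding these values together:

341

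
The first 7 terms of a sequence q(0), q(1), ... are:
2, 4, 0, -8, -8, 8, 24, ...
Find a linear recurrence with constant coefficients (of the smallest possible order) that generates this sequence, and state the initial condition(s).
Look for the lowest-order linear relation among consecutive terms.
Observation: q(n) - 1·q(n-1) - (-2)·q(n-2) = 0 holds for the shown terms, and no order-1 relation q(n) = α·q(n-1) + β fits.
Check at n=3: 1·0 + (-2)·4 = -8. ✓

q(n) = q(n-1) - 2q(n-2), q(0) = 2, q(1) = 4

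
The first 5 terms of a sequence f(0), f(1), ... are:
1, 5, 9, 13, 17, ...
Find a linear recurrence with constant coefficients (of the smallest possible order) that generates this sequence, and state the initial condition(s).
Look for the lowest-order linear relation among consecutive terms.
Observation: consecutive differences are constant (= 4).
Check at n=2: 1·5 + 4 = 9. ✓

f(n) = f(n-1) + 4, f(0) = 1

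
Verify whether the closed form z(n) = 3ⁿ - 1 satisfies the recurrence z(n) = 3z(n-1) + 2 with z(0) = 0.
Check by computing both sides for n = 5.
From the recurrence with z(0) = 0:
  z(0) = 0, z(1) = 2, z(2) = 8, z(3) = 26, z(4) = 80, z(5) = 242
  so the recurrence gives z(5) = 242.
From the proposed closed form z(n) = 3ⁿ - 1:
  z(5) = 242.
Both sides give 242 at n = 5, and the initial condition(s) match, so the closed form is consistent.

Yes, the closed form is correct.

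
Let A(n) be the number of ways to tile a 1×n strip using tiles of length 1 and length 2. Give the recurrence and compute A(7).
Condition on the last tile: it has length 1 (leaving a 1×(n-1) strip) or length 2 (leaving a 1×(n-2) strip), so A(n) = A(n-1) + A(n-2) (order-2 linear recurrence).
For 0 ≤ i < 2 only unit tiles fit, so A(i) = 1.
Iterating the recurrence: A(2) = 2, A(3) = 3, A(4) = 5, A(5) = 8, A(6) = 13, A(7) = 21.

A(n) = A(n-1) + A(n-2), with A(i) = 1 for 0 ≤ i < 2; A(7) = 21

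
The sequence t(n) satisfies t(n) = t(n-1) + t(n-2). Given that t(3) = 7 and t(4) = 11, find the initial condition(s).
Work backwards using t(k) = t(k+2) - t(k+1):
t(2) = t(4) - t(3) = 11 - 7 = 4
t(1) = t(3) - t(2) = 7 - 4 = 3
t(0) = t(2) - t(1) = 4 - 3 = 1

t(0) = 1, t(1) = 3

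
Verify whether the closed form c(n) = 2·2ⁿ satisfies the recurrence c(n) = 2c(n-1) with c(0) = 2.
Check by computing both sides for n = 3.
From the recurrence with c(0) = 2:
  c(0) = 2, c(1) = 4, c(2) = 8, c(3) = 16
  so the recurrence gives c(3) = 16.
From the proposed closed form c(n) = 2·2ⁿ:
  c(3) = 16.
Both sides give 16 at n = 3, and the initial condition(s) match, so the closed form is consistent.

Yes, the closed form is correct.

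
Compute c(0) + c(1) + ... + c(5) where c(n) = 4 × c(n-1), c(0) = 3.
Computing the sequence terms: 3, 12, 48, 192, 768, 3072
Adding these values together:

4095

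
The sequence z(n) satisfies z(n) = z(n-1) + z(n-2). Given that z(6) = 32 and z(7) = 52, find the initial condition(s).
Work backwards using z(k) = z(k+2) - z(k+1):
z(5) = z(7) - z(6) = 52 - 32 = 20
z(4) = z(6) - z(5) = 32 - 20 = 12
z(3) = z(5) - z(4) = 20 - 12 = 8
z(2) = z(4) - z(3) = 12 - 8 = 4
z(1) = z(3) - z(2) = 8 - 4 = 4
z(0) = z(2) - z(1) = 4 - 4 = 0

z(0) = 0, z(1) = 4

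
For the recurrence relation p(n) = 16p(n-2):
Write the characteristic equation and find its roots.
Substitute p(n) = rⁿ and divide through by rⁿ⁻²: r² - 16 = 0
Factor: (r - 4)(r + 4) = 0, so r = 4, -4.
General solution: p(n) = A·4ⁿ + B·(-4)ⁿ

Characteristic: r² - 16 = 0, Roots: r = 4, -4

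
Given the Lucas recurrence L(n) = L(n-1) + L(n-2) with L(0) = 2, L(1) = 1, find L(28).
Computing the sequence terms:
2, 1, 3, 4, 7, 11, 18, 29, 47, 76, 123, 199, 322, 521, 843, 1364, 2207, 3571, 5778, 9349, 15127, 24476, 39603, 64079, 103682, 167761, 271443, 439204, 710647

710647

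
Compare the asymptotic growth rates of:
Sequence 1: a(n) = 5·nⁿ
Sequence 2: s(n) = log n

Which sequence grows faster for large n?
Comparing growth rates:
Growth-rate hierarchy: log n ≺ any polynomial ≺ any exponential cⁿ (c>1) ≺ n! ≺ nⁿ.
super-exponential nⁿ dominates logarithmic asymptotically.

a(n) grows faster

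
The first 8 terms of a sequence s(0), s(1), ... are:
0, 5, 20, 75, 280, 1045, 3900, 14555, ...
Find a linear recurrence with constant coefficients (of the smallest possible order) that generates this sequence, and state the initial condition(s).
Look for the lowest-order linear relation among consecutive terms.
Observation: s(n) - 4·s(n-1) - (-1)·s(n-2) = 0 holds for the shown terms, and no order-1 relation s(n) = α·s(n-1) + β fits.
Check at n=3: 4·20 + (-1)·5 = 75. ✓

s(n) = 4s(n-1) - s(n-2), s(0) = 0, s(1) = 5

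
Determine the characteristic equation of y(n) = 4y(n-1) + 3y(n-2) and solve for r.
Substitute y(n) = rⁿ and divide through by rⁿ⁻²: r² - 4r - 3 = 0
Discriminant: 4² + 4·3 = 28, not a perfect square, so by the quadratic formula r = (4 ± √28)/2.
General solution: y(n) = A·r₁ⁿ + B·r₂ⁿ where r₁,r₂ = (4 ± √28)/2

Characteristic: r² - 4r - 3 = 0, Roots: r = (4 ± √28)/2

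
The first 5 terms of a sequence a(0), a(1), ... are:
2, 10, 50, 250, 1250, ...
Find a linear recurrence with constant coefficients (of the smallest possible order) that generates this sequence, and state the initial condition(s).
Look for the lowest-order linear relation among consecutive terms.
Observation: each term is 5× the previous.
Check at n=2: 5·10 = 50. ✓

a(n) = 5 × a(n-1), a(0) = 2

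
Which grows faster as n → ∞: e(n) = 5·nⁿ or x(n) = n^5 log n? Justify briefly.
Comparing growth rates:
Growth-rate hierarchy: log n ≺ any polynomial ≺ any exponential cⁿ (c>1) ≺ n! ≺ nⁿ.
super-exponential nⁿ dominates polynomial degree 5 (with log factor) asymptotically.

e(n) grows faster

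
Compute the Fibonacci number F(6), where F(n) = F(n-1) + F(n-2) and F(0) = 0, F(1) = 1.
Computing the sequence terms:
0, 1, 1, 2, 3, 5, 8

8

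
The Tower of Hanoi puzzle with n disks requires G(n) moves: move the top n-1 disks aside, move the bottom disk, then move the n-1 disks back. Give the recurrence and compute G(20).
Moving n disks = move the top n-1 disks aside (G(n-1) moves) + move the largest disk (1 move) + move the n-1 disks back on top (G(n-1) moves), so G(n) = 2G(n-1) + 1, with G(1) = 1 (a single disk takes one move).
First terms: 1, 3, 7, 15, 31, 63, … — each is one less than a power of 2. Indeed G(n) + 1 = 2(G(n-1) + 1) with G(1) + 1 = 2, so G(n) + 1 = 2ⁿ and G(n) = 2ⁿ - 1.
Hence G(20) = 2^20 - 1 = 1048576 - 1 = 1048575.

G(n) = 2G(n-1) + 1, G(1) = 1; G(20) = 1048575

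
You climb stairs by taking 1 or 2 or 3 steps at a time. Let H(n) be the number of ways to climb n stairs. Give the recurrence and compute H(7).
Condition on the size of the last step (1 to 3): before it there were n-1, …, n-3 stairs climbed, and these cases are disjoint, so H(n) = H(n-1) + H(n-2) + H(n-3) (order-3 linear recurrence).
Initial conditions by direct count (compositions of i into parts ≤ 3): H(1) = 1; H(2) = 2; H(3) = 4.
Iterating the recurrence: H(4) = 7, H(5) = 13, H(6) = 24, H(7) = 44.

H(n) = H(n-1) + H(n-2) + H(n-3), H(1) = 1, H(2) = 2, H(3) = 4; H(7) = 44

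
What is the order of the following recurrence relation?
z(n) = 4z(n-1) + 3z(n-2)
The order is the largest lag k for which z(n-k) appears. Here the deepest term is z(n-2), so the order is 2.

Order 2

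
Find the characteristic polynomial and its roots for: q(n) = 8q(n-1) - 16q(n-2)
Substitute q(n) = rⁿ and divide through by rⁿ⁻²: r² - 8r + 16 = 0
Factor: (r - 4)² = 0, so r = 4 (double root).
General solution: q(n) = (A + Bn)·4ⁿ

Characteristic: r² - 8r + 16 = 0, Roots: r = 4 (double root)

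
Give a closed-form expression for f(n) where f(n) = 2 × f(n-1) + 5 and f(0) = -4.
Recurrence: f(n) = 2 × f(n-1) + 5, initial: f(0) = -4.
Try f(n) = A·2ⁿ + C. Substituting: A·2ⁿ + C = 2(A·2ⁿ⁻¹ + C) + 5 = A·2ⁿ + 2C + 5, so C = 2C + 5, giving C = -5. Then f(0) = A - 5 = -4 gives A = 1.

f(n) = 2ⁿ - 5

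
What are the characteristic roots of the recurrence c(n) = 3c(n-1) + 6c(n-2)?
Substitute c(n) = rⁿ and divide through by rⁿ⁻²: r² - 3r - 6 = 0
Discriminant: 3² + 4·6 = 33, not a perfect square, so by the quadratic formula r = (3 ± √33)/2.
General solution: c(n) = A·r₁ⁿ + B·r₂ⁿ where r₁,r₂ = (3 ± √33)/2

Characteristic: r² - 3r - 6 = 0, Roots: r = (3 ± √33)/2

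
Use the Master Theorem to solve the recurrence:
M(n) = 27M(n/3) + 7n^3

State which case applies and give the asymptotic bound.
Master Theorem template: M(n) = a·M(n/b) + f(n).
Here: a=27, b=3, f(n)=7n^3
Compute log_b(a) = log_3(27) = 3.
f(n) = 7n^3 = Θ(n^3). Case 2: M(n) = Θ(n^3 log n).

Case 2: M(n) = Θ(n^3 log n)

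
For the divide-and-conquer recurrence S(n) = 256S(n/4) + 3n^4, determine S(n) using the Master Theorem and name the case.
Master Theorem template: S(n) = a·S(n/b) + f(n).
Here: a=256, b=4, f(n)=3n^4
Compute log_b(a) = log_4(256) = 4.
f(n) = 3n^4 = Θ(n^4). Case 2: S(n) = Θ(n^4 log n).

Case 2: S(n) = Θ(n^4 log n)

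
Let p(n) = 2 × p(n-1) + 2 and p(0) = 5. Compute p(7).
Computing step by step:
p(0) = 5
p(1) = 2 × 5 + 2 = 12
p(2) = 2 × 12 + 2 = 26
p(3) = 2 × 26 + 2 = 54
p(4) = 2 × 54 + 2 = 110
p(5) = 2 × 110 + 2 = 222
p(6) = 2 × 222 + 2 = 446
p(7) = 2 × 446 + 2 = 894

894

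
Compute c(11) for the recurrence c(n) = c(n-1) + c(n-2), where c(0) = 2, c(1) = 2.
Computing the sequence terms:
2, 2, 4, 6, 10, 16, 26, 42, 68, 110, 178, 288

288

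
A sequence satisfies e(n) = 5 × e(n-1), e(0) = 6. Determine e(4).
Computing step by step:
e(0) = 6
e(1) = 5 × 6 = 30
e(2) = 5 × 30 = 150
e(3) = 5 × 150 = 750
e(4) = 5 × 750 = 3750

3750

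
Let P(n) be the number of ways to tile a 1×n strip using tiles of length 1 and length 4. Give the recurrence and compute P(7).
Condition on the last tile: it has length 1 (leaving a 1×(n-1) strip) or length 4 (leaving a 1×(n-4) strip), so P(n) = P(n-1) + P(n-4) (order-4 linear recurrence).
For 0 ≤ i < 4 only unit tiles fit, so P(i) = 1.
Iterating the recurrence: P(4) = 2, P(5) = 3, P(6) = 4, P(7) = 5.

P(n) = P(n-1) + P(n-4), with P(i) = 1 for 0 ≤ i < 4; P(7) = 5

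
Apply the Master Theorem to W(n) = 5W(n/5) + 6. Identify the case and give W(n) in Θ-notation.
Master Theorem template: W(n) = a·W(n/b) + f(n).
Here: a=5, b=5, f(n)=6
Compute log_b(a) = log_5(5) = 1.
f(n) = 6 = O(n^(1-ε)) with ε = 1. Case 1: W(n) = Θ(n^log_b(a)) = Θ(n).

Case 1: W(n) = Θ(n)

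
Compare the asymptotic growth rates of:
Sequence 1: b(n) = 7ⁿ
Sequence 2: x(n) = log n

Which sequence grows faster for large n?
Comparing growth rates:
Growth-rate hierarchy: log n ≺ any polynomial ≺ any exponential cⁿ (c>1) ≺ n! ≺ nⁿ.
exponential base 7 dominates logarithmic asymptotically.

b(n) grows faster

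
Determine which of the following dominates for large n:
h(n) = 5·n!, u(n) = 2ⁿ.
Comparing growth rates:
Growth-rate hierarchy: log n ≺ any polynomial ≺ any exponential cⁿ (c>1) ≺ n! ≺ nⁿ.
factorial dominates exponential base 2 asymptotically.

h(n) grows faster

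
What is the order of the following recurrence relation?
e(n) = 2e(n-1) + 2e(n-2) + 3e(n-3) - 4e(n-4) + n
The order is the largest lag k for which e(n-k) appears. Here the deepest term is e(n-4) (the n term is non-homogeneous and does not affect the order), so the order is 4.

Order 4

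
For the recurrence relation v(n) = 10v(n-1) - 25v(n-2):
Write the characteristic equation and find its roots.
Substitute v(n) = rⁿ and divide through by rⁿ⁻²: r² - 10r + 25 = 0
Factor: (r - 5)² = 0, so r = 5 (double root).
General solution: v(n) = (A + Bn)·5ⁿ

Characteristic: r² - 10r + 25 = 0, Roots: r = 5 (double root)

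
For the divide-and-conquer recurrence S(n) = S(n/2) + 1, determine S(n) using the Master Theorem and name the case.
Master Theorem template: S(n) = a·S(n/b) + f(n).
Here: a=1, b=2, f(n)=1
Compute log_b(a) = log_2(1) = 0.
f(n) = 1 = Θ(1). Case 2: S(n) = Θ(log n).

Case 2: S(n) = Θ(log n)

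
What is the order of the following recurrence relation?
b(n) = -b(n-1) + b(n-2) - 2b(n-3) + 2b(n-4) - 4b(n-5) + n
The order is the largest lag k for which b(n-k) appears. Here the deepest term is b(n-5) (the n term is non-homogeneous and does not affect the order), so the order is 5.

Order 5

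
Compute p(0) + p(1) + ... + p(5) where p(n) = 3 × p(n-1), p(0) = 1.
Computing the sequence terms: 1, 3, 9, 27, 81, 243
Adding these values together:

364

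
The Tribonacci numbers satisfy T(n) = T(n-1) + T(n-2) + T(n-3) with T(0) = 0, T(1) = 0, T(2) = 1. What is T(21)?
Computing the sequence terms:
0, 0, 1, 1, 2, 4, 7, 13, 24, 44, 81, 149, 274, 504, 927, 1705, 3136, 5768, 10609, 19513, 35890, 66012

66012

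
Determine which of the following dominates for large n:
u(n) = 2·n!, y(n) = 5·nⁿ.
Comparing growth rates:
Growth-rate hierarchy: log n ≺ any polynomial ≺ any exponential cⁿ (c>1) ≺ n! ≺ nⁿ.
super-exponential nⁿ dominates factorial asymptotically.

y(n) grows faster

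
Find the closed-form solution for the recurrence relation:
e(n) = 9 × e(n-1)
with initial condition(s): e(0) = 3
Recurrence: e(n) = 9 × e(n-1), initial: e(0) = 3.
Each term is 9 times the previous, so this is geometric with ratio 9. After n steps: e(n) = e(0)·9ⁿ = 3·9ⁿ.

e(n) = 3·9ⁿ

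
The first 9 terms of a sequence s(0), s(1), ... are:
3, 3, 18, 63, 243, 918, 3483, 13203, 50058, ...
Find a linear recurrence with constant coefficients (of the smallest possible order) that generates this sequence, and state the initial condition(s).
Look for the lowest-order linear relation among consecutive terms.
Observation: s(n) - 3·s(n-1) - (3)·s(n-2) = 0 holds for the shown terms, and no order-1 relation s(n) = α·s(n-1) + β fits.
Check at n=3: 3·18 + (3)·3 = 63. ✓

s(n) = 3s(n-1) + 3s(n-2), s(0) = 3, s(1) = 3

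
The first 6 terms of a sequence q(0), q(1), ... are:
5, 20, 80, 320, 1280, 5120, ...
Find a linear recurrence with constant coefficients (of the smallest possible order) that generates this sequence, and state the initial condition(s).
Look for the lowest-order linear relation among consecutive terms.
Observation: each term is 4× the previous.
Check at n=2: 4·20 = 80. ✓

q(n) = 4 × q(n-1), q(0) = 5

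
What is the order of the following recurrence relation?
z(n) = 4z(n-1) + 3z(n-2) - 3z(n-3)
The order is the largest lag k for which z(n-k) appears. Here the deepest term is z(n-3), so the order is 3.

Order 3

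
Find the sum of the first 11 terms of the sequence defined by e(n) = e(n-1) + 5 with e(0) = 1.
Computing the sequence terms: 1, 6, 11, 16, 21, 26, 31, 36, 41, 46, 51
Adding these values together:

286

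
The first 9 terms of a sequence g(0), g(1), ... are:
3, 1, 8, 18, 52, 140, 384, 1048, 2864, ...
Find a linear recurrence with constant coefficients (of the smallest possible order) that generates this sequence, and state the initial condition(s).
Look for the lowest-order linear relation among consecutive terms.
Observation: g(n) - 2·g(n-1) - (2)·g(n-2) = 0 holds for the shown terms, and no order-1 relation g(n) = α·g(n-1) + β fits.
Check at n=3: 2·8 + (2)·1 = 18. ✓

g(n) = 2g(n-1) + 2g(n-2), g(0) = 3, g(1) = 1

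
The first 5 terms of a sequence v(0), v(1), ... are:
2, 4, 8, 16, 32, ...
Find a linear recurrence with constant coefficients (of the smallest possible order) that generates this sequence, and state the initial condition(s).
Look for the lowest-order linear relation among consecutive terms.
Observation: each term is 2× the previous.
Check at n=2: 2·4 = 8. ✓

v(n) = 2 × v(n-1), v(0) = 2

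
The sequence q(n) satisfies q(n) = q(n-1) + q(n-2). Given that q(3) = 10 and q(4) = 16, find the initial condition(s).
Work backwards using q(k) = q(k+2) - q(k+1):
q(2) = q(4) - q(3) = 16 - 10 = 6
q(1) = q(3) - q(2) = 10 - 6 = 4
q(0) = q(2) - q(1) = 6 - 4 = 2

q(0) = 2, q(1) = 4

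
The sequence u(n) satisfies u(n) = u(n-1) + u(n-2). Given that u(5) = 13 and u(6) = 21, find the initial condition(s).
Work backwards using u(k) = u(k+2) - u(k+1):
u(4) = u(6) - u(5) = 21 - 13 = 8
u(3) = u(5) - u(4) = 13 - 8 = 5
u(2) = u(4) - u(3) = 8 - 5 = 3
u(1) = u(3) - u(2) = 5 - 3 = 2
u(0) = u(2) - u(1) = 3 - 2 = 1

u(0) = 1, u(1) = 2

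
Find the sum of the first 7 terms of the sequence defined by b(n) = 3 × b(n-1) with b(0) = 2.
Computing the sequence terms: 2, 6, 18, 54, 162, 486, 1458
Adding these values together:

2186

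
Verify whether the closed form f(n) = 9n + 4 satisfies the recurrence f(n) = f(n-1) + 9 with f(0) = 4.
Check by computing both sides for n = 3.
From the recurrence with f(0) = 4:
  f(0) = 4, f(1) = 13, f(2) = 22, f(3) = 31
  so the recurrence gives f(3) = 31.
From the proposed closed form f(n) = 9n + 4:
  f(3) = 31.
Both sides give 31 at n = 3, and the initial condition(s) match, so the closed form is consistent.

Yes, the closed form is correct.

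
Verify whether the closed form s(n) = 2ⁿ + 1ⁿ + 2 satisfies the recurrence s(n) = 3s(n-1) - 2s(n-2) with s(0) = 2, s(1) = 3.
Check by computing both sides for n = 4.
From the recurrence with s(0) = 2, s(1) = 3:
  s(0) = 2, s(1) = 3, s(2) = 5, s(3) = 9, s(4) = 17
  so the recurrence gives s(4) = 17.
From the proposed closed form s(n) = 2ⁿ + 1ⁿ + 2:
  s(4) = 19.
The recurrence gives 17 but the closed form gives 19, so the closed form does not satisfy the recurrence.

No, the closed form is incorrect.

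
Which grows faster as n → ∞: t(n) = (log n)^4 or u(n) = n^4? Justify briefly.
Comparing growth rates:
Growth-rate hierarchy: log n ≺ any polynomial ≺ any exponential cⁿ (c>1) ≺ n! ≺ nⁿ.
polynomial degree 4 dominates polylogarithmic (log n)^4 asymptotically.

u(n) grows faster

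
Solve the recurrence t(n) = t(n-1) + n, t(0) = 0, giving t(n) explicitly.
Recurrence: t(n) = t(n-1) + n, initial: t(0) = 0.
Telescoping: t(n) = t(0) + Σᵢ₌₁ⁿ i = 0 + n(n+1)/2.

t(n) = n(n+1)/2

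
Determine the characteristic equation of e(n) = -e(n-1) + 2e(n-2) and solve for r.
Substitute e(n) = rⁿ and divide through by rⁿ⁻²: r² + r - 2 = 0
Factor: (r + 2)(r - 1) = 0, so r = -2, 1.
General solution: e(n) = A·(-2)ⁿ + B·1ⁿ

Characteristic: r² + r - 2 = 0, Roots: r = -2, 1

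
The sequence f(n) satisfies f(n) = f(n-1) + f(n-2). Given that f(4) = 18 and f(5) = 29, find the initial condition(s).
Work backwards using f(k) = f(k+2) - f(k+1):
f(3) = f(5) - f(4) = 29 - 18 = 11
f(2) = f(4) - f(3) = 18 - 11 = 7
f(1) = f(3) - f(2) = 11 - 7 = 4
f(0) = f(2) - f(1) = 7 - 4 = 3

f(0) = 3, f(1) = 4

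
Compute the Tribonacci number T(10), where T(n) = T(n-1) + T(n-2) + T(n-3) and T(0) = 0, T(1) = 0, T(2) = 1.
Computing the sequence terms:
0, 0, 1, 1, 2, 4, 7, 13, 24, 44, 81

81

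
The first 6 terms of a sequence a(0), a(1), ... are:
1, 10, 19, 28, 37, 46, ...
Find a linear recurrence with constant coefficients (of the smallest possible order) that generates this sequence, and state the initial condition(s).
Look for the lowest-order linear relation among consecutive terms.
Observation: consecutive differences are constant (= 9).
Check at n=2: 1·10 + 9 = 19. ✓

a(n) = a(n-1) + 9, a(0) = 1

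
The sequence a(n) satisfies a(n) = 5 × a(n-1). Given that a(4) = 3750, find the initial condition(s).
In general a(n) = 5ⁿ · a(0). At n = 4: a(0) = a(4) / 5^4 = 3750 / 625 = 6.

a(0) = 6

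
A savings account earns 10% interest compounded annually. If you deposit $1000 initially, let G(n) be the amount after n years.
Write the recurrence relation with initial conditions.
Each year the balance grows by 10%, i.e. is multiplied by 1 + 10/100 = 1.1, so G(n) = 1.1 × G(n-1). The initial deposit gives G(0) = 1000.
Unrolling gives the closed form G(n) = 1000 × (1.1)ⁿ.

G(n) = 1.1 × G(n-1), G(0) = 1000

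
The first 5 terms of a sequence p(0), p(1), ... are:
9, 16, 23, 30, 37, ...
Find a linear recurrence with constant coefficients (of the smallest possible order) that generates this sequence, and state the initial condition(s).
Look for the lowest-order linear relation among consecutive terms.
Observation: consecutive differences are constant (= 7).
Check at n=2: 1·16 + 7 = 23. ✓

p(n) = p(n-1) + 7, p(0) = 9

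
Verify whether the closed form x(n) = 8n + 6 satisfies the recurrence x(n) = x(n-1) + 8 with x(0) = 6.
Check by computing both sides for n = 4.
From the recurrence with x(0) = 6:
  x(0) = 6, x(1) = 14, x(2) = 22, x(3) = 30, x(4) = 38
  so the recurrence gives x(4) = 38.
From the proposed closed form x(n) = 8n + 6:
  x(4) = 38.
Both sides give 38 at n = 4, and the initial condition(s) match, so the closed form is consistent.

Yes, the closed form is correct.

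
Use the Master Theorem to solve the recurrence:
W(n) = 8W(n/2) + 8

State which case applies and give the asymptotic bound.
Master Theorem template: W(n) = a·W(n/b) + f(n).
Here: a=8, b=2, f(n)=8
Compute log_b(a) = log_2(8) = 3.
f(n) = 8 = O(n^(3-ε)) with ε = 3. Case 1: W(n) = Θ(n^log_b(a)) = Θ(n^3).

Case 1: W(n) = Θ(n^3)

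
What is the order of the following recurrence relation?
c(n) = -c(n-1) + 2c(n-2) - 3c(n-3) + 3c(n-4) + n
The order is the largest lag k for which c(n-k) appears. Here the deepest term is c(n-4) (the n term is non-homogeneous and does not affect the order), so the order is 4.

Order 4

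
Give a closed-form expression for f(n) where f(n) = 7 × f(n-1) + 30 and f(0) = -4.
Recurrence: f(n) = 7 × f(n-1) + 30, initial: f(0) = -4.
Try f(n) = A·7ⁿ + C. Substituting: A·7ⁿ + C = 7(A·7ⁿ⁻¹ + C) + 30 = A·7ⁿ + 7C + 30, so C = 7C + 30, giving C = -5. Then f(0) = A - 5 = -4 gives A = 1.

f(n) = 7ⁿ - 5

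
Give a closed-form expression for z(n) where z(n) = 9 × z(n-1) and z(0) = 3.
Recurrence: z(n) = 9 × z(n-1), initial: z(0) = 3.
Each term is 9 times the previous, so this is geometric with ratio 9. After n steps: z(n) = z(0)·9ⁿ = 3·9ⁿ.

z(n) = 3·9ⁿ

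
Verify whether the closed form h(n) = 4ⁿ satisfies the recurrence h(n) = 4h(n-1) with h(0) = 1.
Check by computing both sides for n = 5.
From the recurrence with h(0) = 1:
  h(0) = 1, h(1) = 4, h(2) = 16, h(3) = 64, h(4) = 256, h(5) = 1024
  so the recurrence gives h(5) = 1024.
From the proposed closed form h(n) = 4ⁿ:
  h(5) = 1024.
Both sides give 1024 at n = 5, and the initial condition(s) match, so the closed form is consistent.

Yes, the closed form is correct.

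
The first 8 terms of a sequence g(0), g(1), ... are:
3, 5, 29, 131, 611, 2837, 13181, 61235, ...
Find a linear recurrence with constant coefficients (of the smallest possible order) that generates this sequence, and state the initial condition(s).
Look for the lowest-order linear relation among consecutive terms.
Observation: g(n) - 4·g(n-1) - (3)·g(n-2) = 0 holds for the shown terms, and no order-1 relation g(n) = α·g(n-1) + β fits.
Check at n=3: 4·29 + (3)·5 = 131. ✓

g(n) = 4g(n-1) + 3g(n-2), g(0) = 3, g(1) = 5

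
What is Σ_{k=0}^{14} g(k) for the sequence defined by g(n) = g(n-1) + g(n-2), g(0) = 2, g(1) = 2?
Computing the sequence terms: 2, 2, 4, 6, 10, 16, 26, 42, 68, 110, 178, 288, 466, 754, 1220
Adding these values together:

3192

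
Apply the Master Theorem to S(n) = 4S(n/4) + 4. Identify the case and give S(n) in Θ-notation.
Master Theorem template: S(n) = a·S(n/b) + f(n).
Here: a=4, b=4, f(n)=4
Compute log_b(a) = log_4(4) = 1.
f(n) = 4 = O(n^(1-ε)) with ε = 1. Case 1: S(n) = Θ(n^log_b(a)) = Θ(n).

Case 1: S(n) = Θ(n)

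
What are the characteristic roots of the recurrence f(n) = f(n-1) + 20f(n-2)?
Substitute f(n) = rⁿ and divide through by rⁿ⁻²: r² - r - 20 = 0
Factor: (r + 4)(r - 5) = 0, so r = -4, 5.
General solution: f(n) = A·(-4)ⁿ + B·5ⁿ

Characteristic: r² - r - 20 = 0, Roots: r = -4, 5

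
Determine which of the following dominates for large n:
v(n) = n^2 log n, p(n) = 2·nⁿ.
Comparing growth rates:
Growth-rate hierarchy: log n ≺ any polynomial ≺ any exponential cⁿ (c>1) ≺ n! ≺ nⁿ.
super-exponential nⁿ dominates polynomial degree 2 (with log factor) asymptotically.

p(n) grows faster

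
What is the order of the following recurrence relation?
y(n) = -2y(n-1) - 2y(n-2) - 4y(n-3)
The order is the largest lag k for which y(n-k) appears. Here the deepest term is y(n-3), so the order is 3.

Order 3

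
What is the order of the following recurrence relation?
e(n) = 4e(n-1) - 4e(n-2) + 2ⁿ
The order is the largest lag k for which e(n-k) appears. Here the deepest term is e(n-2) (the 2ⁿ term is non-homogeneous and does not affect the order), so the order is 2.

Order 2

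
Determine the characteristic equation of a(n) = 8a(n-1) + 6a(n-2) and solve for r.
Substitute a(n) = rⁿ and divide through by rⁿ⁻²: r² - 8r - 6 = 0
Discriminant: 8² + 4·6 = 88, not a perfect square, so by the quadratic formula r = (8 ± √88)/2.
General solution: a(n) = A·r₁ⁿ + B·r₂ⁿ where r₁,r₂ = (8 ± √88)/2

Characteristic: r² - 8r - 6 = 0, Roots: r = (8 ± √88)/2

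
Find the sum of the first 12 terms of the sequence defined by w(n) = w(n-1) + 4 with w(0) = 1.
Computing the sequence terms: 1, 5, 9, 13, 17, 21, 25, 29, 33, 37, 41, 45
Adding these values together:

276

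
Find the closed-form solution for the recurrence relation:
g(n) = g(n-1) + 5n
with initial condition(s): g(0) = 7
Recurrence: g(n) = g(n-1) + 5n, initial: g(0) = 7.
Telescoping: g(n) = g(0) + 5·Σᵢ₌₁ⁿ i = 7 + 5·n(n+1)/2.

g(n) = 5·n(n+1)/2 + 7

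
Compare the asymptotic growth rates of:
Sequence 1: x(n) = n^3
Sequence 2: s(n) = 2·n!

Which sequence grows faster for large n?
Comparing growth rates:
Growth-rate hierarchy: log n ≺ any polynomial ≺ any exponential cⁿ (c>1) ≺ n! ≺ nⁿ.
factorial dominates polynomial degree 3 asymptotically.

s(n) grows faster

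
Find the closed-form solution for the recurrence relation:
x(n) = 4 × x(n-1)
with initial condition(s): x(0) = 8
Recurrence: x(n) = 4 × x(n-1), initial: x(0) = 8.
Each term is 4 times the previous, so this is geometric with ratio 4. After n steps: x(n) = x(0)·4ⁿ = 8·4ⁿ.

x(n) = 8·4ⁿ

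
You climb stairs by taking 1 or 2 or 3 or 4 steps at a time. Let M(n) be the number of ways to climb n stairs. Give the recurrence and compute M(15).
Condition on the size of the last step (1 to 4): before it there were n-1, …, n-4 stairs climbed, and these cases are disjoint, so M(n) = M(n-1) + M(n-2) + M(n-3) + M(n-4) (order-4 linear recurrence).
Initial conditions by direct count (compositions of i into parts ≤ 4): M(1) = 1; M(2) = 2; M(3) = 4; M(4) = 8.
Iterating the recurrence: M(5) = 15, M(6) = 29, M(7) = 56, M(8) = 108, M(9) = 208, M(10) = 401, M(11) = 773, M(12) = 1490, M(13) = 2872, M(14) = 5536, M(15) = 10671.

M(n) = M(n-1) + M(n-2) + M(n-3) + M(n-4), M(1) = 1, M(2) = 2, M(3) = 4, M(4) = 8; M(15) = 10671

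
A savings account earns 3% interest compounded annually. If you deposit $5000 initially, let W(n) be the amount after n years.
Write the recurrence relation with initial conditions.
Each year the balance grows by 3%, i.e. is multiplied by 1 + 3/100 = 1.03, so W(n) = 1.03 × W(n-1). The initial deposit gives W(0) = 5000.
Unrolling gives the closed form W(n) = 5000 × (1.03)ⁿ.

W(n) = 1.03 × W(n-1), W(0) = 5000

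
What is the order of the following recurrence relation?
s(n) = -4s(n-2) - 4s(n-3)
The order is the largest lag k for which s(n-k) appears. Here the deepest term is s(n-3), so the order is 3.

Order 3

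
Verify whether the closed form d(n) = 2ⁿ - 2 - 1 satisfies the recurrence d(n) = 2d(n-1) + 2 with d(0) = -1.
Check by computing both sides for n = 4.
From the recurrence with d(0) = -1:
  d(0) = -1, d(1) = 0, d(2) = 2, d(3) = 6, d(4) = 14
  so the recurrence gives d(4) = 14.
From the proposed closed form d(n) = 2ⁿ - 2 - 1:
  d(4) = 13.
The recurrence gives 14 but the closed form gives 13, so the closed form does not satisfy the recurrence.

No, the closed form is incorrect.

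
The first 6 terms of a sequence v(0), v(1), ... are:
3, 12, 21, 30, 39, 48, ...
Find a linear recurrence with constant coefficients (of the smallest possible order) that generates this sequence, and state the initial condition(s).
Look for the lowest-order linear relation among consecutive terms.
Observation: consecutive differences are constant (= 9).
Check at n=2: 1·12 + 9 = 21. ✓

v(n) = v(n-1) + 9, v(0) = 3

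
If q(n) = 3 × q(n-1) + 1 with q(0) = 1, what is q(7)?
Computing step by step:
q(0) = 1
q(1) = 3 × 1 + 1 = 4
q(2) = 3 × 4 + 1 = 13
q(3) = 3 × 13 + 1 = 40
q(4) = 3 × 40 + 1 = 121
q(5) = 3 × 121 + 1 = 364
q(6) = 3 × 364 + 1 = 1093
q(7) = 3 × 1093 + 1 = 3280

3280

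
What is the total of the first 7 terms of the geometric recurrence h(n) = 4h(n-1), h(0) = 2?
Computing the sequence terms: 2, 8, 32, 128, 512, 2048, 8192
Adding these values together:

10922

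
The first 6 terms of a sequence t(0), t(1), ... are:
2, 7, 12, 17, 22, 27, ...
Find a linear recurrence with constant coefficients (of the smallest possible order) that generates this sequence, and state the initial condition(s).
Look for the lowest-order linear relation among consecutive terms.
Observation: consecutive differences are constant (= 5).
Check at n=2: 1·7 + 5 = 12. ✓

t(n) = t(n-1) + 5, t(0) = 2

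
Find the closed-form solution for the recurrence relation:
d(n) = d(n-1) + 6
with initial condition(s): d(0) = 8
Recurrence: d(n) = d(n-1) + 6, initial: d(0) = 8.
Each step adds 6, so d(n) = d(0) + 6n = 6n + 8.

d(n) = 6n + 8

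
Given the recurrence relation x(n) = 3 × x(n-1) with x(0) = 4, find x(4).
Computing step by step:
x(0) = 4
x(1) = 3 × 4 = 12
x(2) = 3 × 12 = 36
x(3) = 3 × 36 = 108
x(4) = 3 × 108 = 324

324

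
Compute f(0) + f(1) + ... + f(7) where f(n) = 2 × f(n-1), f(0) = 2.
Computing the sequence terms: 2, 4, 8, 16, 32, 64, 128, 256
Adding these values together:

510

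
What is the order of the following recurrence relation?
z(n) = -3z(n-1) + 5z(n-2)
The order is the largest lag k for which z(n-k) appears. Here the deepest term is z(n-2), so the order is 2.

Order 2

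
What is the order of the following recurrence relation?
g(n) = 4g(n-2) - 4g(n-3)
The order is the largest lag k for which g(n-k) appears. Here the deepest term is g(n-3), so the order is 3.

Order 3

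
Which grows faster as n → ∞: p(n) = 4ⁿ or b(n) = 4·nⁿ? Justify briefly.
Comparing growth rates:
Growth-rate hierarchy: log n ≺ any polynomial ≺ any exponential cⁿ (c>1) ≺ n! ≺ nⁿ.
super-exponential nⁿ dominates exponential base 4 asymptotically.

b(n) grows faster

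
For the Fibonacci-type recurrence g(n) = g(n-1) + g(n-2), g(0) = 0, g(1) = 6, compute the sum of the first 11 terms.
Computing the sequence terms: 0, 6, 6, 12, 18, 30, 48, 78, 126, 204, 330
Adding these values together:

858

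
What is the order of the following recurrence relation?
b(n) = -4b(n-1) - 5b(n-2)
The order is the largest lag k for which b(n-k) appears. Here the deepest term is b(n-2), so the order is 2.

Order 2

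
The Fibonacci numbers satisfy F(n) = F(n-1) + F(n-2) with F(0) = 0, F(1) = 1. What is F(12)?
Computing the sequence terms:
0, 1, 1, 2, 3, 5, 8, 13, 21, 34, 55, 89, 144

144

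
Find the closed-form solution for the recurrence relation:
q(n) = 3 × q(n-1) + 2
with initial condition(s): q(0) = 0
Recurrence: q(n) = 3 × q(n-1) + 2, initial: q(0) = 0.
Try q(n) = A·3ⁿ + C. Substituting: A·3ⁿ + C = 3(A·3ⁿ⁻¹ + C) + 2 = A·3ⁿ + 3C + 2, so C = 3C + 2, giving C = -1. Then q(0) = A - 1 = 0 gives A = 1.

q(n) = 3ⁿ - 1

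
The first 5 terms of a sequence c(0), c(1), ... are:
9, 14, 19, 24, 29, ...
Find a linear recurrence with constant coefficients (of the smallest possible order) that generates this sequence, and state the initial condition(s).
Look for the lowest-order linear relation among consecutive terms.
Observation: consecutive differences are constant (= 5).
Check at n=2: 1·14 + 5 = 19. ✓

c(n) = c(n-1) + 5, c(0) = 9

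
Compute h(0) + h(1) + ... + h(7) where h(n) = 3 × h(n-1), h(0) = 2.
Computing the sequence terms: 2, 6, 18, 54, 162, 486, 1458, 4374
Adding these values together:

6560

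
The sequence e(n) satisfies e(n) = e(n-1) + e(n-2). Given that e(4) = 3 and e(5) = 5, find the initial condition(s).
Work backwards using e(k) = e(k+2) - e(k+1):
e(3) = e(5) - e(4) = 5 - 3 = 2
e(2) = e(4) - e(3) = 3 - 2 = 1
e(1) = e(3) - e(2) = 2 - 1 = 1
e(0) = e(2) - e(1) = 1 - 1 = 0

e(0) = 0, e(1) = 1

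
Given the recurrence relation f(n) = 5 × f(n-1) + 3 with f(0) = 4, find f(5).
Computing step by step:
f(0) = 4
f(1) = 5 × 4 + 3 = 23
f(2) = 5 × 23 + 3 = 118
f(3) = 5 × 118 + 3 = 593
f(4) = 5 × 593 + 3 = 2968
f(5) = 5 × 2968 + 3 = 14843

14843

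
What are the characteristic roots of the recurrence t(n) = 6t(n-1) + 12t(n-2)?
Substitute t(n) = rⁿ and divide through by rⁿ⁻²: r² - 6r - 12 = 0
Discriminant: 6² + 4·12 = 84, not a perfect square, so by the quadratic formula r = (6 ± √84)/2.
General solution: t(n) = A·r₁ⁿ + B·r₂ⁿ where r₁,r₂ = (6 ± √84)/2

Characteristic: r² - 6r - 12 = 0, Roots: r = (6 ± √84)/2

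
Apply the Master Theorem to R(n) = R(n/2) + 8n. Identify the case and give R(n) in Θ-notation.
Master Theorem template: R(n) = a·R(n/b) + f(n).
Here: a=1, b=2, f(n)=8n
Compute log_b(a) = log_2(1) = 0.
f(n) = 8n = Ω(n^(0+ε)) with ε = 1, and the regularity condition holds (a·f(n/b) = (a/b^1)·f(n) with a/b^1 = 2^-1 < 1). Case 3: R(n) = Θ(f(n)) = Θ(n).

Case 3: R(n) = Θ(n)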